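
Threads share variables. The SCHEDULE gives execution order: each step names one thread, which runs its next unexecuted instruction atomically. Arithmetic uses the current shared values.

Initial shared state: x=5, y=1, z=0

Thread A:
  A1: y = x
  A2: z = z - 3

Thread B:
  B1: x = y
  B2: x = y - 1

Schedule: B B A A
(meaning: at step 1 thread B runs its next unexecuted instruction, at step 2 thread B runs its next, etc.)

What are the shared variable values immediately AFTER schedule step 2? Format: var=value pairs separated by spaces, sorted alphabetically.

Step 1: thread B executes B1 (x = y). Shared: x=1 y=1 z=0. PCs: A@0 B@1
Step 2: thread B executes B2 (x = y - 1). Shared: x=0 y=1 z=0. PCs: A@0 B@2

Answer: x=0 y=1 z=0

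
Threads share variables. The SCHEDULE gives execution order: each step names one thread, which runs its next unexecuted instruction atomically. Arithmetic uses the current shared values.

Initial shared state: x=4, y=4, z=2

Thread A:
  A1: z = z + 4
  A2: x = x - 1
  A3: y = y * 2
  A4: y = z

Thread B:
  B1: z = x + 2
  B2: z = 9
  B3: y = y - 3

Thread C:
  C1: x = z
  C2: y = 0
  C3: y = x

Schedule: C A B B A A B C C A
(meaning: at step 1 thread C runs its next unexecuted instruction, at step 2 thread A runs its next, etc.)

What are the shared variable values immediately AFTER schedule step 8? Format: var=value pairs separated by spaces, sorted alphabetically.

Answer: x=1 y=0 z=9

Derivation:
Step 1: thread C executes C1 (x = z). Shared: x=2 y=4 z=2. PCs: A@0 B@0 C@1
Step 2: thread A executes A1 (z = z + 4). Shared: x=2 y=4 z=6. PCs: A@1 B@0 C@1
Step 3: thread B executes B1 (z = x + 2). Shared: x=2 y=4 z=4. PCs: A@1 B@1 C@1
Step 4: thread B executes B2 (z = 9). Shared: x=2 y=4 z=9. PCs: A@1 B@2 C@1
Step 5: thread A executes A2 (x = x - 1). Shared: x=1 y=4 z=9. PCs: A@2 B@2 C@1
Step 6: thread A executes A3 (y = y * 2). Shared: x=1 y=8 z=9. PCs: A@3 B@2 C@1
Step 7: thread B executes B3 (y = y - 3). Shared: x=1 y=5 z=9. PCs: A@3 B@3 C@1
Step 8: thread C executes C2 (y = 0). Shared: x=1 y=0 z=9. PCs: A@3 B@3 C@2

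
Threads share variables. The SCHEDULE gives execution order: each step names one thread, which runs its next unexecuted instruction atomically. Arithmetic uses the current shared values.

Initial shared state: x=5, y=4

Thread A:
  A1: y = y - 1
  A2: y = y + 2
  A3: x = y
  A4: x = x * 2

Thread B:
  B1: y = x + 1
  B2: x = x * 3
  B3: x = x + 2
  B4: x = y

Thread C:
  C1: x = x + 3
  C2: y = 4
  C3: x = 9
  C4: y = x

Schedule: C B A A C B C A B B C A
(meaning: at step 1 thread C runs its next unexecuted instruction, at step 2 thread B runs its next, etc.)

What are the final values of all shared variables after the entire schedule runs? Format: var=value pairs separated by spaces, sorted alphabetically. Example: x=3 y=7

Step 1: thread C executes C1 (x = x + 3). Shared: x=8 y=4. PCs: A@0 B@0 C@1
Step 2: thread B executes B1 (y = x + 1). Shared: x=8 y=9. PCs: A@0 B@1 C@1
Step 3: thread A executes A1 (y = y - 1). Shared: x=8 y=8. PCs: A@1 B@1 C@1
Step 4: thread A executes A2 (y = y + 2). Shared: x=8 y=10. PCs: A@2 B@1 C@1
Step 5: thread C executes C2 (y = 4). Shared: x=8 y=4. PCs: A@2 B@1 C@2
Step 6: thread B executes B2 (x = x * 3). Shared: x=24 y=4. PCs: A@2 B@2 C@2
Step 7: thread C executes C3 (x = 9). Shared: x=9 y=4. PCs: A@2 B@2 C@3
Step 8: thread A executes A3 (x = y). Shared: x=4 y=4. PCs: A@3 B@2 C@3
Step 9: thread B executes B3 (x = x + 2). Shared: x=6 y=4. PCs: A@3 B@3 C@3
Step 10: thread B executes B4 (x = y). Shared: x=4 y=4. PCs: A@3 B@4 C@3
Step 11: thread C executes C4 (y = x). Shared: x=4 y=4. PCs: A@3 B@4 C@4
Step 12: thread A executes A4 (x = x * 2). Shared: x=8 y=4. PCs: A@4 B@4 C@4

Answer: x=8 y=4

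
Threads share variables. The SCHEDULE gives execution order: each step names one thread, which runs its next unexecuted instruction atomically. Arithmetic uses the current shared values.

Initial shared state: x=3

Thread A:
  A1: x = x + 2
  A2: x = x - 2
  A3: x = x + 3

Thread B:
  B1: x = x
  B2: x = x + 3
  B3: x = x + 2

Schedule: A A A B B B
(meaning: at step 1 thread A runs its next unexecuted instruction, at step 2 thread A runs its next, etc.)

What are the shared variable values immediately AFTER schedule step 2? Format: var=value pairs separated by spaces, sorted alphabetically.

Answer: x=3

Derivation:
Step 1: thread A executes A1 (x = x + 2). Shared: x=5. PCs: A@1 B@0
Step 2: thread A executes A2 (x = x - 2). Shared: x=3. PCs: A@2 B@0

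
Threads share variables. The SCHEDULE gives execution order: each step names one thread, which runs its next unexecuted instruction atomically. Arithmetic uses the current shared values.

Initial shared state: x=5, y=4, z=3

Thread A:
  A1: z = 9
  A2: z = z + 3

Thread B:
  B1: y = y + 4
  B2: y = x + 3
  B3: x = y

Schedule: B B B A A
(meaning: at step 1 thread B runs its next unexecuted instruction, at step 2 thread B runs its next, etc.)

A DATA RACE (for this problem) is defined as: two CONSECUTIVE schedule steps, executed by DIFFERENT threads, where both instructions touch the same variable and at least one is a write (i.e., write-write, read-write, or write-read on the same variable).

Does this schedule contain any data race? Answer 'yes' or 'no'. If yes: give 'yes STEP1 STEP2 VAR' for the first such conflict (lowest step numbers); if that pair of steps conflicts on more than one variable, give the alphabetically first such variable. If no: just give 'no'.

Steps 1,2: same thread (B). No race.
Steps 2,3: same thread (B). No race.
Steps 3,4: B(r=y,w=x) vs A(r=-,w=z). No conflict.
Steps 4,5: same thread (A). No race.

Answer: no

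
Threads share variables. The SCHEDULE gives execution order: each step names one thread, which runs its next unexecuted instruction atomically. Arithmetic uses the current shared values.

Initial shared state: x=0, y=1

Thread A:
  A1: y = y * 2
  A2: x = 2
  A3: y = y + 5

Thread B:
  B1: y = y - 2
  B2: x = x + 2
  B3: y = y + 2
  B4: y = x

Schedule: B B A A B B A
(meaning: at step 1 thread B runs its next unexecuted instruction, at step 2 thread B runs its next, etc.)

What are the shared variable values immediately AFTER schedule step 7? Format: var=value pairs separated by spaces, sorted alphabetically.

Step 1: thread B executes B1 (y = y - 2). Shared: x=0 y=-1. PCs: A@0 B@1
Step 2: thread B executes B2 (x = x + 2). Shared: x=2 y=-1. PCs: A@0 B@2
Step 3: thread A executes A1 (y = y * 2). Shared: x=2 y=-2. PCs: A@1 B@2
Step 4: thread A executes A2 (x = 2). Shared: x=2 y=-2. PCs: A@2 B@2
Step 5: thread B executes B3 (y = y + 2). Shared: x=2 y=0. PCs: A@2 B@3
Step 6: thread B executes B4 (y = x). Shared: x=2 y=2. PCs: A@2 B@4
Step 7: thread A executes A3 (y = y + 5). Shared: x=2 y=7. PCs: A@3 B@4

Answer: x=2 y=7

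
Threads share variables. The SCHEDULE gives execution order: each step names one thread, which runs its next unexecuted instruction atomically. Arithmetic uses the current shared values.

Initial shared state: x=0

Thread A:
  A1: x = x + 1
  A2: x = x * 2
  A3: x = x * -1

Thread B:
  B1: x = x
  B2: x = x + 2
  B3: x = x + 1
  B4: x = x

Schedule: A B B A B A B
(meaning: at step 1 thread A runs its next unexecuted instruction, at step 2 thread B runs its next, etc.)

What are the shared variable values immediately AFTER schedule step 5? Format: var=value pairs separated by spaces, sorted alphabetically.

Step 1: thread A executes A1 (x = x + 1). Shared: x=1. PCs: A@1 B@0
Step 2: thread B executes B1 (x = x). Shared: x=1. PCs: A@1 B@1
Step 3: thread B executes B2 (x = x + 2). Shared: x=3. PCs: A@1 B@2
Step 4: thread A executes A2 (x = x * 2). Shared: x=6. PCs: A@2 B@2
Step 5: thread B executes B3 (x = x + 1). Shared: x=7. PCs: A@2 B@3

Answer: x=7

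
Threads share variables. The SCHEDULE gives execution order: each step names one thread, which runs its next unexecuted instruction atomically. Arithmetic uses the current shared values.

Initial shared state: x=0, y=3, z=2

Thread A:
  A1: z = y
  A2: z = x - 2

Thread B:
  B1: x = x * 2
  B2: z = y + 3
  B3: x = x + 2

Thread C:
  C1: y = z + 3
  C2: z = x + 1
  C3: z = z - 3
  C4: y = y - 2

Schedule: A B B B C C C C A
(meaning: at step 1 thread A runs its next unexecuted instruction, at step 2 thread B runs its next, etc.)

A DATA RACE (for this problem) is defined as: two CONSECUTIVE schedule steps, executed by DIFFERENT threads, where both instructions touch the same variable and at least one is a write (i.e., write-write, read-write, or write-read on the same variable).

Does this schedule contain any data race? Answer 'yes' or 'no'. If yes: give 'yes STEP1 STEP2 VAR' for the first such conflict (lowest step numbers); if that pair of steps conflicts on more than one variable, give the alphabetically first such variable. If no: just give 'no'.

Answer: no

Derivation:
Steps 1,2: A(r=y,w=z) vs B(r=x,w=x). No conflict.
Steps 2,3: same thread (B). No race.
Steps 3,4: same thread (B). No race.
Steps 4,5: B(r=x,w=x) vs C(r=z,w=y). No conflict.
Steps 5,6: same thread (C). No race.
Steps 6,7: same thread (C). No race.
Steps 7,8: same thread (C). No race.
Steps 8,9: C(r=y,w=y) vs A(r=x,w=z). No conflict.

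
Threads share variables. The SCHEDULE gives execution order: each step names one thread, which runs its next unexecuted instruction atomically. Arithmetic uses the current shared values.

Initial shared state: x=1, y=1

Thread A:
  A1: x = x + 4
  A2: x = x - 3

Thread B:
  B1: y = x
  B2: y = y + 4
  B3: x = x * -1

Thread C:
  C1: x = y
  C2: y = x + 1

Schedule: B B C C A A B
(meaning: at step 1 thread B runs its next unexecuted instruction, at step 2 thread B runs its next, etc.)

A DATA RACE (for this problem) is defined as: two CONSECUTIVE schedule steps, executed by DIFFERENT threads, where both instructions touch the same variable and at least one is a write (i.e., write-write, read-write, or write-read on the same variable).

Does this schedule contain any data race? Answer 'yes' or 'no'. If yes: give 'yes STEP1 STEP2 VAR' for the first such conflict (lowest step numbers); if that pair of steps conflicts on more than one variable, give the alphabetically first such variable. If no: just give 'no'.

Steps 1,2: same thread (B). No race.
Steps 2,3: B(y = y + 4) vs C(x = y). RACE on y (W-R).
Steps 3,4: same thread (C). No race.
Steps 4,5: C(y = x + 1) vs A(x = x + 4). RACE on x (R-W).
Steps 5,6: same thread (A). No race.
Steps 6,7: A(x = x - 3) vs B(x = x * -1). RACE on x (W-W).
First conflict at steps 2,3.

Answer: yes 2 3 y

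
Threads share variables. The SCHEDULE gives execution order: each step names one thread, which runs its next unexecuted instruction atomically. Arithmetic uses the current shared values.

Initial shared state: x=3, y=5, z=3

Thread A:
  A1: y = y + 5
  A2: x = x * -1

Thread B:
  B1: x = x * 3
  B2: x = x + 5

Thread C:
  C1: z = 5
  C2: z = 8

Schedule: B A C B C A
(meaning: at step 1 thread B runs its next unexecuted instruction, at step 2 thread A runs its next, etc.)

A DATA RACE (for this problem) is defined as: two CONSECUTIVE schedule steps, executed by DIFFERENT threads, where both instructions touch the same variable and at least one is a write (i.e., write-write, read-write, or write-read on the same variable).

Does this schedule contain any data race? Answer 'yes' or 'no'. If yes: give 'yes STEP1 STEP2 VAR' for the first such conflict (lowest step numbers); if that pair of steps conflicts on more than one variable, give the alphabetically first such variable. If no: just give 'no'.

Steps 1,2: B(r=x,w=x) vs A(r=y,w=y). No conflict.
Steps 2,3: A(r=y,w=y) vs C(r=-,w=z). No conflict.
Steps 3,4: C(r=-,w=z) vs B(r=x,w=x). No conflict.
Steps 4,5: B(r=x,w=x) vs C(r=-,w=z). No conflict.
Steps 5,6: C(r=-,w=z) vs A(r=x,w=x). No conflict.

Answer: no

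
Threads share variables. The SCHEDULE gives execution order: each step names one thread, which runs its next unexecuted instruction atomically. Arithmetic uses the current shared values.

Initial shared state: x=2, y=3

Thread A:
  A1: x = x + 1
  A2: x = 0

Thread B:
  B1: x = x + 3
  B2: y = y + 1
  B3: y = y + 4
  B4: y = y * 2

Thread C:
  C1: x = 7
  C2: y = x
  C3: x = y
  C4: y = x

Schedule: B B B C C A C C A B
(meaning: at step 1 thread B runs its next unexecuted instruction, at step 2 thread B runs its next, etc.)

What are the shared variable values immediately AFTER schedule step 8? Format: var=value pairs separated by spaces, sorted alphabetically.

Answer: x=7 y=7

Derivation:
Step 1: thread B executes B1 (x = x + 3). Shared: x=5 y=3. PCs: A@0 B@1 C@0
Step 2: thread B executes B2 (y = y + 1). Shared: x=5 y=4. PCs: A@0 B@2 C@0
Step 3: thread B executes B3 (y = y + 4). Shared: x=5 y=8. PCs: A@0 B@3 C@0
Step 4: thread C executes C1 (x = 7). Shared: x=7 y=8. PCs: A@0 B@3 C@1
Step 5: thread C executes C2 (y = x). Shared: x=7 y=7. PCs: A@0 B@3 C@2
Step 6: thread A executes A1 (x = x + 1). Shared: x=8 y=7. PCs: A@1 B@3 C@2
Step 7: thread C executes C3 (x = y). Shared: x=7 y=7. PCs: A@1 B@3 C@3
Step 8: thread C executes C4 (y = x). Shared: x=7 y=7. PCs: A@1 B@3 C@4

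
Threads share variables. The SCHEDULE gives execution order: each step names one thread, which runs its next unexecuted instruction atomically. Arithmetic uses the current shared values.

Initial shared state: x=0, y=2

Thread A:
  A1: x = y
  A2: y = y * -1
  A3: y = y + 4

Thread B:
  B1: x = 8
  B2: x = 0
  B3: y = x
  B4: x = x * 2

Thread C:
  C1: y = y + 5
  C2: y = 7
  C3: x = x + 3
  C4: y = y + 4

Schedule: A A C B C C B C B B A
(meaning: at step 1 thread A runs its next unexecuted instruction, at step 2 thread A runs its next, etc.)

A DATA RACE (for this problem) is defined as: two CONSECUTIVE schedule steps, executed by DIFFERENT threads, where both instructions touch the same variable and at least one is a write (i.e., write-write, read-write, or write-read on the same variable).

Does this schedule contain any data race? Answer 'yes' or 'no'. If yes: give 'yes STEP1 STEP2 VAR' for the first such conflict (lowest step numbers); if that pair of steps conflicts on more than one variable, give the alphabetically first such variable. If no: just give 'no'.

Steps 1,2: same thread (A). No race.
Steps 2,3: A(y = y * -1) vs C(y = y + 5). RACE on y (W-W).
Steps 3,4: C(r=y,w=y) vs B(r=-,w=x). No conflict.
Steps 4,5: B(r=-,w=x) vs C(r=-,w=y). No conflict.
Steps 5,6: same thread (C). No race.
Steps 6,7: C(x = x + 3) vs B(x = 0). RACE on x (W-W).
Steps 7,8: B(r=-,w=x) vs C(r=y,w=y). No conflict.
Steps 8,9: C(y = y + 4) vs B(y = x). RACE on y (W-W).
Steps 9,10: same thread (B). No race.
Steps 10,11: B(r=x,w=x) vs A(r=y,w=y). No conflict.
First conflict at steps 2,3.

Answer: yes 2 3 y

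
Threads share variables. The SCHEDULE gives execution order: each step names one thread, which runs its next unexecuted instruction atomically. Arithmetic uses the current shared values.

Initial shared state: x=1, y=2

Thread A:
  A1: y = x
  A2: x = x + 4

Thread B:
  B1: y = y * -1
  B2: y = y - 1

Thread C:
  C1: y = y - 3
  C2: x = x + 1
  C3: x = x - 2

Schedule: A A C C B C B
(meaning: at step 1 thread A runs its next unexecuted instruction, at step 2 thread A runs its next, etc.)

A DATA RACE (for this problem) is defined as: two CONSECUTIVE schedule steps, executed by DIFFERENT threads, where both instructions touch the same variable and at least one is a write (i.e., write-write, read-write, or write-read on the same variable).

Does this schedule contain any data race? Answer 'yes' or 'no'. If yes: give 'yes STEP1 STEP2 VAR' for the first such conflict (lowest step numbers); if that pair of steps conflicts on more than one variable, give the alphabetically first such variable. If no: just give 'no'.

Answer: no

Derivation:
Steps 1,2: same thread (A). No race.
Steps 2,3: A(r=x,w=x) vs C(r=y,w=y). No conflict.
Steps 3,4: same thread (C). No race.
Steps 4,5: C(r=x,w=x) vs B(r=y,w=y). No conflict.
Steps 5,6: B(r=y,w=y) vs C(r=x,w=x). No conflict.
Steps 6,7: C(r=x,w=x) vs B(r=y,w=y). No conflict.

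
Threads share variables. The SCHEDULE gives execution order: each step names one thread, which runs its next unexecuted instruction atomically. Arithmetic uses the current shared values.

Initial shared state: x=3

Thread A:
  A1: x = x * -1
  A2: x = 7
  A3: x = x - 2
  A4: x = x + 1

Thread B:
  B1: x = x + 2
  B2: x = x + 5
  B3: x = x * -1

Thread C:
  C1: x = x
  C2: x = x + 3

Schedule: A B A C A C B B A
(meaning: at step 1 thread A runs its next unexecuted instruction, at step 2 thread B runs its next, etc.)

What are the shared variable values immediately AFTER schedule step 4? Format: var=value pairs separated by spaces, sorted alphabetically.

Step 1: thread A executes A1 (x = x * -1). Shared: x=-3. PCs: A@1 B@0 C@0
Step 2: thread B executes B1 (x = x + 2). Shared: x=-1. PCs: A@1 B@1 C@0
Step 3: thread A executes A2 (x = 7). Shared: x=7. PCs: A@2 B@1 C@0
Step 4: thread C executes C1 (x = x). Shared: x=7. PCs: A@2 B@1 C@1

Answer: x=7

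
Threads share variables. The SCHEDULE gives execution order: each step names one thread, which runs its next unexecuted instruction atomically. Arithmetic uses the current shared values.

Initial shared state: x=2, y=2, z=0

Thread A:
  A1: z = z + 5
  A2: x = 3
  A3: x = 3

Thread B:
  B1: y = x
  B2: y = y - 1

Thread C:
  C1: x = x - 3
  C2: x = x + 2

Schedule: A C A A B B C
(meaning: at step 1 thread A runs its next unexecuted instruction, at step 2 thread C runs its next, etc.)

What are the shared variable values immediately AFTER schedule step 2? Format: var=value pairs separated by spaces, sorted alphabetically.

Answer: x=-1 y=2 z=5

Derivation:
Step 1: thread A executes A1 (z = z + 5). Shared: x=2 y=2 z=5. PCs: A@1 B@0 C@0
Step 2: thread C executes C1 (x = x - 3). Shared: x=-1 y=2 z=5. PCs: A@1 B@0 C@1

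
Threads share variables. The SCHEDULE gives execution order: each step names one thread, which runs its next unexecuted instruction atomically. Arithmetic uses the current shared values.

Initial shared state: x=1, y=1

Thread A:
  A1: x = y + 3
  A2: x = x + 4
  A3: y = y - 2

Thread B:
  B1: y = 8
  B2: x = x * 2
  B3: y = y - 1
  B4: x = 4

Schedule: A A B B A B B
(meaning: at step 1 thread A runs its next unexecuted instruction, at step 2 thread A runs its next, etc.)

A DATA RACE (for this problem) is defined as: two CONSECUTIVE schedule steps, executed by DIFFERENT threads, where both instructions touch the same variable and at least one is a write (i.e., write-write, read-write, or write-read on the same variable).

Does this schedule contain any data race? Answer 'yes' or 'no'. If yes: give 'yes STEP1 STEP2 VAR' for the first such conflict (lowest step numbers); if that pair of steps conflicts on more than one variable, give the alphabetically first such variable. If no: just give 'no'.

Answer: yes 5 6 y

Derivation:
Steps 1,2: same thread (A). No race.
Steps 2,3: A(r=x,w=x) vs B(r=-,w=y). No conflict.
Steps 3,4: same thread (B). No race.
Steps 4,5: B(r=x,w=x) vs A(r=y,w=y). No conflict.
Steps 5,6: A(y = y - 2) vs B(y = y - 1). RACE on y (W-W).
Steps 6,7: same thread (B). No race.
First conflict at steps 5,6.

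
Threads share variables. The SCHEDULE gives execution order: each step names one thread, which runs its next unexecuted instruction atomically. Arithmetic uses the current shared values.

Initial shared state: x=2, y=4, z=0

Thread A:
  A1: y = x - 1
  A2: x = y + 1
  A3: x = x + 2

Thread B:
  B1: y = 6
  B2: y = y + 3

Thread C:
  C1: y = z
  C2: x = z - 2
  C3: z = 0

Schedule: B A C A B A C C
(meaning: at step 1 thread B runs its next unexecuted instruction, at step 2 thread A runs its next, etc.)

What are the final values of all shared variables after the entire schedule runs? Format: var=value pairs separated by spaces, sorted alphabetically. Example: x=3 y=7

Answer: x=-2 y=3 z=0

Derivation:
Step 1: thread B executes B1 (y = 6). Shared: x=2 y=6 z=0. PCs: A@0 B@1 C@0
Step 2: thread A executes A1 (y = x - 1). Shared: x=2 y=1 z=0. PCs: A@1 B@1 C@0
Step 3: thread C executes C1 (y = z). Shared: x=2 y=0 z=0. PCs: A@1 B@1 C@1
Step 4: thread A executes A2 (x = y + 1). Shared: x=1 y=0 z=0. PCs: A@2 B@1 C@1
Step 5: thread B executes B2 (y = y + 3). Shared: x=1 y=3 z=0. PCs: A@2 B@2 C@1
Step 6: thread A executes A3 (x = x + 2). Shared: x=3 y=3 z=0. PCs: A@3 B@2 C@1
Step 7: thread C executes C2 (x = z - 2). Shared: x=-2 y=3 z=0. PCs: A@3 B@2 C@2
Step 8: thread C executes C3 (z = 0). Shared: x=-2 y=3 z=0. PCs: A@3 B@2 C@3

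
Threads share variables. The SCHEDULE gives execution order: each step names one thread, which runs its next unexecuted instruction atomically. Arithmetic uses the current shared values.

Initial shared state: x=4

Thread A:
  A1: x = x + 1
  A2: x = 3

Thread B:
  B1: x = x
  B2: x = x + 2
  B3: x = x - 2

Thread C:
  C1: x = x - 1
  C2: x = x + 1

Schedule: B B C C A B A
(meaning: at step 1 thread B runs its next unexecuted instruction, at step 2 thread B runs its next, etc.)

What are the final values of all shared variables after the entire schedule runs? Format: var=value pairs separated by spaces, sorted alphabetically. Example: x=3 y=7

Step 1: thread B executes B1 (x = x). Shared: x=4. PCs: A@0 B@1 C@0
Step 2: thread B executes B2 (x = x + 2). Shared: x=6. PCs: A@0 B@2 C@0
Step 3: thread C executes C1 (x = x - 1). Shared: x=5. PCs: A@0 B@2 C@1
Step 4: thread C executes C2 (x = x + 1). Shared: x=6. PCs: A@0 B@2 C@2
Step 5: thread A executes A1 (x = x + 1). Shared: x=7. PCs: A@1 B@2 C@2
Step 6: thread B executes B3 (x = x - 2). Shared: x=5. PCs: A@1 B@3 C@2
Step 7: thread A executes A2 (x = 3). Shared: x=3. PCs: A@2 B@3 C@2

Answer: x=3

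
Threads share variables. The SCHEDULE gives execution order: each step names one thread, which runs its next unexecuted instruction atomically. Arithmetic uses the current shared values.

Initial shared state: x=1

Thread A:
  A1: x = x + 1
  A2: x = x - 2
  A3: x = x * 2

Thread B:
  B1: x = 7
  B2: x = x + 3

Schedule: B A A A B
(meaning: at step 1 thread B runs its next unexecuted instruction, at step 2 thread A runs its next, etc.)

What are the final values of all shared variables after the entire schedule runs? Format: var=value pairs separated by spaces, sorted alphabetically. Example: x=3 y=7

Step 1: thread B executes B1 (x = 7). Shared: x=7. PCs: A@0 B@1
Step 2: thread A executes A1 (x = x + 1). Shared: x=8. PCs: A@1 B@1
Step 3: thread A executes A2 (x = x - 2). Shared: x=6. PCs: A@2 B@1
Step 4: thread A executes A3 (x = x * 2). Shared: x=12. PCs: A@3 B@1
Step 5: thread B executes B2 (x = x + 3). Shared: x=15. PCs: A@3 B@2

Answer: x=15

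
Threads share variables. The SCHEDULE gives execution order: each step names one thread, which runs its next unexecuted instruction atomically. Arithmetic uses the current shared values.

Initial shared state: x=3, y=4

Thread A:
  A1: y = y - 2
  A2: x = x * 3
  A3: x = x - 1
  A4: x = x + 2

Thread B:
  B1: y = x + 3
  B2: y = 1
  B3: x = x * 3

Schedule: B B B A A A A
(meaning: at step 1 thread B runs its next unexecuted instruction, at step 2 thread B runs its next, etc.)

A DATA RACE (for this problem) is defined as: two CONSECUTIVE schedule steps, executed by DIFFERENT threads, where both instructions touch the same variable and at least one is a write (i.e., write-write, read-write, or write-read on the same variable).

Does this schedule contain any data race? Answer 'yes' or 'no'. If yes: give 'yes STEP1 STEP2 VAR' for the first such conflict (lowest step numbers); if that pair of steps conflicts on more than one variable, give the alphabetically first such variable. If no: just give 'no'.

Steps 1,2: same thread (B). No race.
Steps 2,3: same thread (B). No race.
Steps 3,4: B(r=x,w=x) vs A(r=y,w=y). No conflict.
Steps 4,5: same thread (A). No race.
Steps 5,6: same thread (A). No race.
Steps 6,7: same thread (A). No race.

Answer: no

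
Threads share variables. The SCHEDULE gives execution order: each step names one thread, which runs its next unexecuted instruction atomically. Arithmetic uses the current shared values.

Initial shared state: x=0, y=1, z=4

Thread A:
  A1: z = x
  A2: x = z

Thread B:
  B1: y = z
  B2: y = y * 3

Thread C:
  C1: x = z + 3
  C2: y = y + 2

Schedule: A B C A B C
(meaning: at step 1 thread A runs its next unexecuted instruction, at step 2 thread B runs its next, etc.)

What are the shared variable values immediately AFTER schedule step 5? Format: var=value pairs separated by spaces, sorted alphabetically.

Answer: x=0 y=0 z=0

Derivation:
Step 1: thread A executes A1 (z = x). Shared: x=0 y=1 z=0. PCs: A@1 B@0 C@0
Step 2: thread B executes B1 (y = z). Shared: x=0 y=0 z=0. PCs: A@1 B@1 C@0
Step 3: thread C executes C1 (x = z + 3). Shared: x=3 y=0 z=0. PCs: A@1 B@1 C@1
Step 4: thread A executes A2 (x = z). Shared: x=0 y=0 z=0. PCs: A@2 B@1 C@1
Step 5: thread B executes B2 (y = y * 3). Shared: x=0 y=0 z=0. PCs: A@2 B@2 C@1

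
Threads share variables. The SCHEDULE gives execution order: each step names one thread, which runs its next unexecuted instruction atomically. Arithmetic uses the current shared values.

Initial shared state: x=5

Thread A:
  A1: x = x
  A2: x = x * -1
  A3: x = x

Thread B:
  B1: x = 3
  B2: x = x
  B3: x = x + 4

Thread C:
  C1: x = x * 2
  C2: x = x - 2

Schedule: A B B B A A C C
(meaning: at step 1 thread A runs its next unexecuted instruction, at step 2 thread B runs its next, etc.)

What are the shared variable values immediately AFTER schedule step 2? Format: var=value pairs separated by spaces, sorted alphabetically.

Step 1: thread A executes A1 (x = x). Shared: x=5. PCs: A@1 B@0 C@0
Step 2: thread B executes B1 (x = 3). Shared: x=3. PCs: A@1 B@1 C@0

Answer: x=3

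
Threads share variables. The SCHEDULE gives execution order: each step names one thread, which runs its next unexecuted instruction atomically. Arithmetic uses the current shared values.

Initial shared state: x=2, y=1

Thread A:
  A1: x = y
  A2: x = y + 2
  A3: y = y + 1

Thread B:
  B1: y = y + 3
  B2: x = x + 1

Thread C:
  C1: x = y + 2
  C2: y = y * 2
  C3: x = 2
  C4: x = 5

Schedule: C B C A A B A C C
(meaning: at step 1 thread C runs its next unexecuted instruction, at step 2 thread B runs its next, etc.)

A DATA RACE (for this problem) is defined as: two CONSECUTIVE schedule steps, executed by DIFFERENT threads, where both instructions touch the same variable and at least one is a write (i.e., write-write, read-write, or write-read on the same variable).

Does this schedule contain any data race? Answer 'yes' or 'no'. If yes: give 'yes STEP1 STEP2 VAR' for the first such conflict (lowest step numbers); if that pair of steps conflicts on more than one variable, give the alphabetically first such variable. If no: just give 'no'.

Steps 1,2: C(x = y + 2) vs B(y = y + 3). RACE on y (R-W).
Steps 2,3: B(y = y + 3) vs C(y = y * 2). RACE on y (W-W).
Steps 3,4: C(y = y * 2) vs A(x = y). RACE on y (W-R).
Steps 4,5: same thread (A). No race.
Steps 5,6: A(x = y + 2) vs B(x = x + 1). RACE on x (W-W).
Steps 6,7: B(r=x,w=x) vs A(r=y,w=y). No conflict.
Steps 7,8: A(r=y,w=y) vs C(r=-,w=x). No conflict.
Steps 8,9: same thread (C). No race.
First conflict at steps 1,2.

Answer: yes 1 2 y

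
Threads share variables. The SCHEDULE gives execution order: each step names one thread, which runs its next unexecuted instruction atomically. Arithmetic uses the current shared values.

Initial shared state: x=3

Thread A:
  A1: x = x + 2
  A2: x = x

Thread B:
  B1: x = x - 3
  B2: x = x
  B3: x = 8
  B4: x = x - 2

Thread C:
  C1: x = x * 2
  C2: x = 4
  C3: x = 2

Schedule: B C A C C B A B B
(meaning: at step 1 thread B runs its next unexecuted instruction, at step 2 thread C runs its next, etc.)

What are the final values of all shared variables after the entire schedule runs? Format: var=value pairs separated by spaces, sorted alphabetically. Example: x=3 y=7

Answer: x=6

Derivation:
Step 1: thread B executes B1 (x = x - 3). Shared: x=0. PCs: A@0 B@1 C@0
Step 2: thread C executes C1 (x = x * 2). Shared: x=0. PCs: A@0 B@1 C@1
Step 3: thread A executes A1 (x = x + 2). Shared: x=2. PCs: A@1 B@1 C@1
Step 4: thread C executes C2 (x = 4). Shared: x=4. PCs: A@1 B@1 C@2
Step 5: thread C executes C3 (x = 2). Shared: x=2. PCs: A@1 B@1 C@3
Step 6: thread B executes B2 (x = x). Shared: x=2. PCs: A@1 B@2 C@3
Step 7: thread A executes A2 (x = x). Shared: x=2. PCs: A@2 B@2 C@3
Step 8: thread B executes B3 (x = 8). Shared: x=8. PCs: A@2 B@3 C@3
Step 9: thread B executes B4 (x = x - 2). Shared: x=6. PCs: A@2 B@4 C@3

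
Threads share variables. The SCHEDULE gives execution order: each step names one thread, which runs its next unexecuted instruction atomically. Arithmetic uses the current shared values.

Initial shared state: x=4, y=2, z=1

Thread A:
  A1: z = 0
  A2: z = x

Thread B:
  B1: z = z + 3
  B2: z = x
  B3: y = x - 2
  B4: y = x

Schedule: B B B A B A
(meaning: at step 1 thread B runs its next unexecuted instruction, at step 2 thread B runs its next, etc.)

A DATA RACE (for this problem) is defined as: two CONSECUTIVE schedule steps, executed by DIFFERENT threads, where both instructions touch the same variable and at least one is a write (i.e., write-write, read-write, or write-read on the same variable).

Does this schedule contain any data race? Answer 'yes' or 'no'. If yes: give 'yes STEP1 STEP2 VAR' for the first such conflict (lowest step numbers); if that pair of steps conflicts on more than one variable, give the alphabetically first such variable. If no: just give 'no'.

Answer: no

Derivation:
Steps 1,2: same thread (B). No race.
Steps 2,3: same thread (B). No race.
Steps 3,4: B(r=x,w=y) vs A(r=-,w=z). No conflict.
Steps 4,5: A(r=-,w=z) vs B(r=x,w=y). No conflict.
Steps 5,6: B(r=x,w=y) vs A(r=x,w=z). No conflict.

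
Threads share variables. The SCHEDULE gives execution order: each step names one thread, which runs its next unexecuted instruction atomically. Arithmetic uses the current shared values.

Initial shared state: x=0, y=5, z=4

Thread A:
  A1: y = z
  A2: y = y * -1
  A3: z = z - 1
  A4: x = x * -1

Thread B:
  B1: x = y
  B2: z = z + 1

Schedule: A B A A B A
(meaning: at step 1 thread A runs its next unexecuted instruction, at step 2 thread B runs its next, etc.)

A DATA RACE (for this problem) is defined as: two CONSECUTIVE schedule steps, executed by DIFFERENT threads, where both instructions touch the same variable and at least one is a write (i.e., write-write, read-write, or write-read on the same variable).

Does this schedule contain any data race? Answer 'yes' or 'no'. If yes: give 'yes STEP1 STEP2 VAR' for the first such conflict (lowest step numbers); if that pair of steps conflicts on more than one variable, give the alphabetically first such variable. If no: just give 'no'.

Answer: yes 1 2 y

Derivation:
Steps 1,2: A(y = z) vs B(x = y). RACE on y (W-R).
Steps 2,3: B(x = y) vs A(y = y * -1). RACE on y (R-W).
Steps 3,4: same thread (A). No race.
Steps 4,5: A(z = z - 1) vs B(z = z + 1). RACE on z (W-W).
Steps 5,6: B(r=z,w=z) vs A(r=x,w=x). No conflict.
First conflict at steps 1,2.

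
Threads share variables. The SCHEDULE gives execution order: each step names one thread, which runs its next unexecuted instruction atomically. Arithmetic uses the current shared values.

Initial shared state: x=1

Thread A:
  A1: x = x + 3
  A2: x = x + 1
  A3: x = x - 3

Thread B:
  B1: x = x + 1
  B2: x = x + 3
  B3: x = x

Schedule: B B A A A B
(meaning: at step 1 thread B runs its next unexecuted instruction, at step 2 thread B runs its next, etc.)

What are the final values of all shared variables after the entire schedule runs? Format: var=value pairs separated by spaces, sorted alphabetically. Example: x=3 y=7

Step 1: thread B executes B1 (x = x + 1). Shared: x=2. PCs: A@0 B@1
Step 2: thread B executes B2 (x = x + 3). Shared: x=5. PCs: A@0 B@2
Step 3: thread A executes A1 (x = x + 3). Shared: x=8. PCs: A@1 B@2
Step 4: thread A executes A2 (x = x + 1). Shared: x=9. PCs: A@2 B@2
Step 5: thread A executes A3 (x = x - 3). Shared: x=6. PCs: A@3 B@2
Step 6: thread B executes B3 (x = x). Shared: x=6. PCs: A@3 B@3

Answer: x=6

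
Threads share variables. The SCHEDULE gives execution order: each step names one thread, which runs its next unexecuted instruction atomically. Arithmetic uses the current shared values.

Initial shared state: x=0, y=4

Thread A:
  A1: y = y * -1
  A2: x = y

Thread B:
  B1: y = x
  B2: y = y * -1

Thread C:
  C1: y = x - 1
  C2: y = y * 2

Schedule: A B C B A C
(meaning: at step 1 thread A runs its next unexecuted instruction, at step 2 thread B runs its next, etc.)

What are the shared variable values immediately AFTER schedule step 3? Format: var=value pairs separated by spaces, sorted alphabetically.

Step 1: thread A executes A1 (y = y * -1). Shared: x=0 y=-4. PCs: A@1 B@0 C@0
Step 2: thread B executes B1 (y = x). Shared: x=0 y=0. PCs: A@1 B@1 C@0
Step 3: thread C executes C1 (y = x - 1). Shared: x=0 y=-1. PCs: A@1 B@1 C@1

Answer: x=0 y=-1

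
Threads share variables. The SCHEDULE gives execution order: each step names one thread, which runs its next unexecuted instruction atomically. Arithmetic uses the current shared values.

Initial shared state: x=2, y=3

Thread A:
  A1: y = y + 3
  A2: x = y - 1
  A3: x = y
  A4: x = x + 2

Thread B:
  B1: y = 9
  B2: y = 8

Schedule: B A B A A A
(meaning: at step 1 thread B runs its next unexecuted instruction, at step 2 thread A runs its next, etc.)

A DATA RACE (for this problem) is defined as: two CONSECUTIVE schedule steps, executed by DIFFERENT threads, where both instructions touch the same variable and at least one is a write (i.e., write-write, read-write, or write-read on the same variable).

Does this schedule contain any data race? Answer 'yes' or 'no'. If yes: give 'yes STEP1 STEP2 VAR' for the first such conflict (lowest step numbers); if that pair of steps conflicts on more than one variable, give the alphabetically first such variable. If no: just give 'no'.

Answer: yes 1 2 y

Derivation:
Steps 1,2: B(y = 9) vs A(y = y + 3). RACE on y (W-W).
Steps 2,3: A(y = y + 3) vs B(y = 8). RACE on y (W-W).
Steps 3,4: B(y = 8) vs A(x = y - 1). RACE on y (W-R).
Steps 4,5: same thread (A). No race.
Steps 5,6: same thread (A). No race.
First conflict at steps 1,2.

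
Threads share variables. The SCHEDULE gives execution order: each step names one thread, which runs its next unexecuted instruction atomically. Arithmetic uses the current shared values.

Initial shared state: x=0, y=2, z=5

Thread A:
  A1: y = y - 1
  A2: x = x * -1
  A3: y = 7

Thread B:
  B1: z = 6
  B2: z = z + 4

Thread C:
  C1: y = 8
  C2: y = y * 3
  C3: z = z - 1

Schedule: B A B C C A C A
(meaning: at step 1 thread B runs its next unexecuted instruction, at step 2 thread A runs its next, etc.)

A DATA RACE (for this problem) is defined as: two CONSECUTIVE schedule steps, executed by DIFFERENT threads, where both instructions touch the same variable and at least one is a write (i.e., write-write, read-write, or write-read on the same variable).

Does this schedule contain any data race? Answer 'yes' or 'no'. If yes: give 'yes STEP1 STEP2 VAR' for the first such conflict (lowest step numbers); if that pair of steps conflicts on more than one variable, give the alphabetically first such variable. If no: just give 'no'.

Answer: no

Derivation:
Steps 1,2: B(r=-,w=z) vs A(r=y,w=y). No conflict.
Steps 2,3: A(r=y,w=y) vs B(r=z,w=z). No conflict.
Steps 3,4: B(r=z,w=z) vs C(r=-,w=y). No conflict.
Steps 4,5: same thread (C). No race.
Steps 5,6: C(r=y,w=y) vs A(r=x,w=x). No conflict.
Steps 6,7: A(r=x,w=x) vs C(r=z,w=z). No conflict.
Steps 7,8: C(r=z,w=z) vs A(r=-,w=y). No conflict.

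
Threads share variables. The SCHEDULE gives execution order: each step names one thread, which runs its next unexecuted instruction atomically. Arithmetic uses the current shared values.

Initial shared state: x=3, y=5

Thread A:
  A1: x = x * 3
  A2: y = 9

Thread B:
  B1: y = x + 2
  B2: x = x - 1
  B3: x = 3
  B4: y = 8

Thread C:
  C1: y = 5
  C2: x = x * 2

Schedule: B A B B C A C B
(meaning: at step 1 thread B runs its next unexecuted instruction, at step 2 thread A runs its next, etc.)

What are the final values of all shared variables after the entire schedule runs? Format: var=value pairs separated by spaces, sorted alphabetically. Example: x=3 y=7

Answer: x=6 y=8

Derivation:
Step 1: thread B executes B1 (y = x + 2). Shared: x=3 y=5. PCs: A@0 B@1 C@0
Step 2: thread A executes A1 (x = x * 3). Shared: x=9 y=5. PCs: A@1 B@1 C@0
Step 3: thread B executes B2 (x = x - 1). Shared: x=8 y=5. PCs: A@1 B@2 C@0
Step 4: thread B executes B3 (x = 3). Shared: x=3 y=5. PCs: A@1 B@3 C@0
Step 5: thread C executes C1 (y = 5). Shared: x=3 y=5. PCs: A@1 B@3 C@1
Step 6: thread A executes A2 (y = 9). Shared: x=3 y=9. PCs: A@2 B@3 C@1
Step 7: thread C executes C2 (x = x * 2). Shared: x=6 y=9. PCs: A@2 B@3 C@2
Step 8: thread B executes B4 (y = 8). Shared: x=6 y=8. PCs: A@2 B@4 C@2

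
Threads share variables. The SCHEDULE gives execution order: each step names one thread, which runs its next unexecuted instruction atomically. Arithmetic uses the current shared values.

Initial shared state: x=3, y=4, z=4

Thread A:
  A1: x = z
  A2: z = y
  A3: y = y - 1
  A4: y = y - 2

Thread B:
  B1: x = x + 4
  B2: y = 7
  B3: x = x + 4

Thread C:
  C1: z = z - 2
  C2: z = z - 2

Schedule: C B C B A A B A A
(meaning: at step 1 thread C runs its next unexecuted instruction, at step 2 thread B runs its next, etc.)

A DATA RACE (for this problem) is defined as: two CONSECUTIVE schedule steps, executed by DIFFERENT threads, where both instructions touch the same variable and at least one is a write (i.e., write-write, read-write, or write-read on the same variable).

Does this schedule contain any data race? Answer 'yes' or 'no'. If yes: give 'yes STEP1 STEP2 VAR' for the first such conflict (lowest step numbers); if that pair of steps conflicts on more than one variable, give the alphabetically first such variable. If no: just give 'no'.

Answer: no

Derivation:
Steps 1,2: C(r=z,w=z) vs B(r=x,w=x). No conflict.
Steps 2,3: B(r=x,w=x) vs C(r=z,w=z). No conflict.
Steps 3,4: C(r=z,w=z) vs B(r=-,w=y). No conflict.
Steps 4,5: B(r=-,w=y) vs A(r=z,w=x). No conflict.
Steps 5,6: same thread (A). No race.
Steps 6,7: A(r=y,w=z) vs B(r=x,w=x). No conflict.
Steps 7,8: B(r=x,w=x) vs A(r=y,w=y). No conflict.
Steps 8,9: same thread (A). No race.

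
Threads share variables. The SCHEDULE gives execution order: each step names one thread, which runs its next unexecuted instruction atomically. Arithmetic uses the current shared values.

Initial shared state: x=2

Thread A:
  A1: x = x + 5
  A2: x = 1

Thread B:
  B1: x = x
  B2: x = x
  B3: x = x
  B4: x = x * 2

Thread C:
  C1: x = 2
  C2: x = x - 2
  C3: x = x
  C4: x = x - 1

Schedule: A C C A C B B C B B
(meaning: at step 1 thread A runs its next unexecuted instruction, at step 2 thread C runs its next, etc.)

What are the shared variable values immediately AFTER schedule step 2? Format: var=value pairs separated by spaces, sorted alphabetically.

Step 1: thread A executes A1 (x = x + 5). Shared: x=7. PCs: A@1 B@0 C@0
Step 2: thread C executes C1 (x = 2). Shared: x=2. PCs: A@1 B@0 C@1

Answer: x=2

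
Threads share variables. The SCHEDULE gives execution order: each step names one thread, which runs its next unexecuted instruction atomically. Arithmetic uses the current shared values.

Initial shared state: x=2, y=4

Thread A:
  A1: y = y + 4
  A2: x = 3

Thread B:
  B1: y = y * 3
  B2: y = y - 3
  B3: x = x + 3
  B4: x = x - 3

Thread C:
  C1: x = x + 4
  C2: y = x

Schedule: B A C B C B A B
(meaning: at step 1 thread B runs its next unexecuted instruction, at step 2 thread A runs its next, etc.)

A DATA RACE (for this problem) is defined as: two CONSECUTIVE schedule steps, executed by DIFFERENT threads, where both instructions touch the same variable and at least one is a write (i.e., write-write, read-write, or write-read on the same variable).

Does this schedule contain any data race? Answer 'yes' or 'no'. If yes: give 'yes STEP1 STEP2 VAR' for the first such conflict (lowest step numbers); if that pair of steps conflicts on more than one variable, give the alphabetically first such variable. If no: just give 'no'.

Steps 1,2: B(y = y * 3) vs A(y = y + 4). RACE on y (W-W).
Steps 2,3: A(r=y,w=y) vs C(r=x,w=x). No conflict.
Steps 3,4: C(r=x,w=x) vs B(r=y,w=y). No conflict.
Steps 4,5: B(y = y - 3) vs C(y = x). RACE on y (W-W).
Steps 5,6: C(y = x) vs B(x = x + 3). RACE on x (R-W).
Steps 6,7: B(x = x + 3) vs A(x = 3). RACE on x (W-W).
Steps 7,8: A(x = 3) vs B(x = x - 3). RACE on x (W-W).
First conflict at steps 1,2.

Answer: yes 1 2 y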